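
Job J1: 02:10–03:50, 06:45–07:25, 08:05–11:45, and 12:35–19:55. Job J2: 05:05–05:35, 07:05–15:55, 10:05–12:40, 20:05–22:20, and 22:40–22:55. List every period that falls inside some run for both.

07:05-07:25, 08:05-11:45, 12:35-15:55

B, merged: 05:05-05:35, 07:05-15:55, 20:05-22:20, 22:40-22:55.
02:10-03:50 falls entirely outside B.
06:45-07:25 overlaps B on 07:05-07:25.
08:05-11:45 overlaps B on 08:05-11:45.
12:35-19:55 overlaps B on 12:35-15:55.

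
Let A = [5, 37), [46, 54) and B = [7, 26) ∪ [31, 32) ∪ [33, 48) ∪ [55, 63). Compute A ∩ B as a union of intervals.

[7, 26) ∪ [31, 32) ∪ [33, 37) ∪ [46, 48)

[5, 37) ∩ B → [7, 26), [31, 32), [33, 37).
[46, 54) ∩ B → [46, 48).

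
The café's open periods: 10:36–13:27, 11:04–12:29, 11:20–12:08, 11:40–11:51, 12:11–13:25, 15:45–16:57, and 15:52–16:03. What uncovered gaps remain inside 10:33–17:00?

10:33-10:36, 13:27-15:45, 16:57-17:00

Covered (merged): 10:36-13:27, 15:45-16:57.
Gaps within 10:33-17:00: 10:33-10:36, 13:27-15:45, 16:57-17:00.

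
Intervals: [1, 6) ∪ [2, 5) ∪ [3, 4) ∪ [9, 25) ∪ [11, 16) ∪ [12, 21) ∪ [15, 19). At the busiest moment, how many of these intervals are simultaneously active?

Sweep endpoints in order; track running count of active intervals.
Peak of 4 reached at 15.

4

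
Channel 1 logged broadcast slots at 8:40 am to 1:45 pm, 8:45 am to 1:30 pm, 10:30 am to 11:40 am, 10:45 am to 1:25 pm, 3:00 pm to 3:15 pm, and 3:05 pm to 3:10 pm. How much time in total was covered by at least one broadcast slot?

5 h 20 min

Merged: 8:40 am–1:45 pm, 3:00 pm–3:15 pm.
Lengths: 5 h 5 min + 15 min = 5 h 20 min.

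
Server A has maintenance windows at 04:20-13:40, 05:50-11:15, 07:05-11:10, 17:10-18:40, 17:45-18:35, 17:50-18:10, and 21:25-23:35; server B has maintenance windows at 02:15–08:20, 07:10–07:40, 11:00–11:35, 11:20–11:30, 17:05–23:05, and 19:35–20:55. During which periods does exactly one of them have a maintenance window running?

A, merged: 04:20–13:40, 17:10–18:40, 21:25–23:35.
B, merged: 02:15–08:20, 11:00–11:35, 17:05–23:05.
A but not B: 08:20–11:00, 11:35–13:40, 23:05–23:35.
B but not A: 02:15–04:20, 17:05–17:10, 18:40–21:25.
Combining gives A △ B.

02:15–04:20, 08:20–11:00, 11:35–13:40, 17:05–17:10, 18:40–21:25, 23:05–23:35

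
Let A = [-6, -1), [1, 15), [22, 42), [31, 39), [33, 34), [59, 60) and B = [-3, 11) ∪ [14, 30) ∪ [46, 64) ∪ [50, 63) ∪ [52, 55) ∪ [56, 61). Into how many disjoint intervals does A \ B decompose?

3

First set merges to [-6, -1), [1, 15), [22, 42), [59, 60).
Second set merges to [-3, 11), [14, 30), [46, 64).
A \ B = [-6, -3), [11, 14), [30, 42).
That is 3 disjoint pieces.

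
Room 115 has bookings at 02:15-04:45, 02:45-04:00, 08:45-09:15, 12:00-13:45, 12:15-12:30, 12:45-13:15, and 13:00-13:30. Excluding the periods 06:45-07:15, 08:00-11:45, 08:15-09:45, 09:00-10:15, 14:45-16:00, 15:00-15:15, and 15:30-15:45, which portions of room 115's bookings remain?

First set merges to 02:15–04:45, 08:45–09:15, 12:00–13:45.
Second set merges to 06:45–07:15, 08:00–11:45, 14:45–16:00.
02:15–04:45 is untouched.
08:45–09:15 lies entirely inside B → drops out.
12:00–13:45 is untouched.

02:15–04:45, 12:00–13:45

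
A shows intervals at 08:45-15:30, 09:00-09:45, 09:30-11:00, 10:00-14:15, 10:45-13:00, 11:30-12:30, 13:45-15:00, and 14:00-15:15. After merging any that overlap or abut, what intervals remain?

09:00–09:45 overlaps/touches 08:45–15:30 → extend to 08:45–15:30.
09:30–11:00 overlaps/touches 08:45–15:30 → extend to 08:45–15:30.
10:00–14:15 overlaps/touches 08:45–15:30 → extend to 08:45–15:30.
10:45–13:00 overlaps/touches 08:45–15:30 → extend to 08:45–15:30.
11:30–12:30 overlaps/touches 08:45–15:30 → extend to 08:45–15:30.
13:45–15:00 overlaps/touches 08:45–15:30 → extend to 08:45–15:30.
14:00–15:15 overlaps/touches 08:45–15:30 → extend to 08:45–15:30.

08:45–15:30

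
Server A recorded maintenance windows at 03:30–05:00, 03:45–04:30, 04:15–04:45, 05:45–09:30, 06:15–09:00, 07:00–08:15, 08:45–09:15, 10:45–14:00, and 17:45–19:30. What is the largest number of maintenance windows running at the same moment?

3

Sweep endpoints in order; track running count of active intervals.
Peak of 3 reached at 04:15.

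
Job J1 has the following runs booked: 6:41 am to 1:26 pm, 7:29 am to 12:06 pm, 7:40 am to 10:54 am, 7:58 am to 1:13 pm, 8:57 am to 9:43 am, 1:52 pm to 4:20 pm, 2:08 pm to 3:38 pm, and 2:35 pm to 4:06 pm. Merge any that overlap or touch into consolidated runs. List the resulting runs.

7:29 am–12:06 pm overlaps/touches 6:41 am–1:26 pm → extend to 6:41 am–1:26 pm.
7:40 am–10:54 am overlaps/touches 6:41 am–1:26 pm → extend to 6:41 am–1:26 pm.
7:58 am–1:13 pm overlaps/touches 6:41 am–1:26 pm → extend to 6:41 am–1:26 pm.
8:57 am–9:43 am overlaps/touches 6:41 am–1:26 pm → extend to 6:41 am–1:26 pm.
1:52 pm–4:20 pm is disjoint → start new block.
2:08 pm–3:38 pm overlaps/touches 1:52 pm–4:20 pm → extend to 1:52 pm–4:20 pm.
2:35 pm–4:06 pm overlaps/touches 1:52 pm–4:20 pm → extend to 1:52 pm–4:20 pm.

6:41 am–1:26 pm, 1:52 pm–4:20 pm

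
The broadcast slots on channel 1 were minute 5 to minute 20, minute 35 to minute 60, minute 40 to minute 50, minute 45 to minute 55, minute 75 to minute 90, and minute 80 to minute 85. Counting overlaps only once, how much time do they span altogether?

Merged: minute 5 to minute 20, minute 35 to minute 60, minute 75 to minute 90.
Lengths: 15 minutes + 25 minutes + 15 minutes = 55 minutes.

55 minutes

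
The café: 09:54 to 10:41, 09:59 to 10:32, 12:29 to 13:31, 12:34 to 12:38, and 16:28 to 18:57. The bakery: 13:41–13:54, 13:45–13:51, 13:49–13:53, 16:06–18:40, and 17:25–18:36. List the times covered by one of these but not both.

09:54–10:41, 12:29–13:31, 13:41–13:54, 16:06–16:28, 18:40–18:57

A, merged: 09:54–10:41, 12:29–13:31, 16:28–18:57.
B, merged: 13:41–13:54, 16:06–18:40.
Only in the first: 09:54–10:41, 12:29–13:31, 18:40–18:57.
Only in the second: 13:41–13:54, 16:06–16:28.
Together these are the periods covered by exactly one.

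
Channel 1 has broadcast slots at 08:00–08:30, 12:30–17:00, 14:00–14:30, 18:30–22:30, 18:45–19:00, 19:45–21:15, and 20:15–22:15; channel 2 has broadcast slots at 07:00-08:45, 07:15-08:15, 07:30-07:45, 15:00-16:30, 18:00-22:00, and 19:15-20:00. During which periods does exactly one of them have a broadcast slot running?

Merge the first list: 08:00–08:30, 12:30–17:00, 18:30–22:30.
Merge the second list: 07:00–08:45, 15:00–16:30, 18:00–22:00.
A \ B = 12:30–15:00, 16:30–17:00, 22:00–22:30.
B \ A = 07:00–08:00, 08:30–08:45, 18:00–18:30.
Union of the two gives the symmetric difference.

07:00–08:00, 08:30–08:45, 12:30–15:00, 16:30–17:00, 18:00–18:30, 22:00–22:30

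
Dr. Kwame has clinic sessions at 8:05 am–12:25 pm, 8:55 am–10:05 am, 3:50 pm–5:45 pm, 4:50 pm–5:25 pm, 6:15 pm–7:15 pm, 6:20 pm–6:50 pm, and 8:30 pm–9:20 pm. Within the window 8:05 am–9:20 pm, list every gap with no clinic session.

12:25 pm–3:50 pm, 5:45 pm–6:15 pm, 7:15 pm–8:30 pm

The merged coverage is 8:05 am–12:25 pm, 3:50 pm–5:45 pm, 6:15 pm–7:15 pm, 8:30 pm–9:20 pm.
Gaps within 8:05 am–9:20 pm: 12:25 pm–3:50 pm, 5:45 pm–6:15 pm, 7:15 pm–8:30 pm.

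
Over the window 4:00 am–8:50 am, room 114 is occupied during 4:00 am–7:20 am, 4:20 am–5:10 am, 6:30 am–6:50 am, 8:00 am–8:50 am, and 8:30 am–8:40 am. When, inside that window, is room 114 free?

The merged coverage is 4:00 am–7:20 am, 8:00 am–8:50 am.
Uncovered inside 4:00 am–8:50 am: 7:20 am–8:00 am.

7:20 am–8:00 am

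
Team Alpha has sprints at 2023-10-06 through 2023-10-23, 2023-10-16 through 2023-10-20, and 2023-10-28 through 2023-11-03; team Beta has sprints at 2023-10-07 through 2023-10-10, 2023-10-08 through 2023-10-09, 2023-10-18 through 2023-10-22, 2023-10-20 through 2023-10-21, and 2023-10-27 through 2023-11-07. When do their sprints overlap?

First set merges to 2023-10-06 through 2023-10-23, 2023-10-28 through 2023-11-03.
Second set merges to 2023-10-07 through 2023-10-10, 2023-10-18 through 2023-10-22, 2023-10-27 through 2023-11-07.
2023-10-06 through 2023-10-23 ∩ B → 2023-10-07 through 2023-10-10, 2023-10-18 through 2023-10-22.
2023-10-28 through 2023-11-03 ∩ B → 2023-10-28 through 2023-11-03.

2023-10-07 through 2023-10-10, 2023-10-18 through 2023-10-22, 2023-10-28 through 2023-11-03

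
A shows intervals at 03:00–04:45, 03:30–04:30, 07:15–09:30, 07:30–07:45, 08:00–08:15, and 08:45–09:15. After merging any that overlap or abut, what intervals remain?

03:00-04:45, 07:15-09:30

03:30-04:30 overlaps/touches 03:00-04:45 → extend to 03:00-04:45.
07:15-09:30 is disjoint → start new block.
07:30-07:45 overlaps/touches 07:15-09:30 → extend to 07:15-09:30.
08:00-08:15 overlaps/touches 07:15-09:30 → extend to 07:15-09:30.
08:45-09:15 overlaps/touches 07:15-09:30 → extend to 07:15-09:30.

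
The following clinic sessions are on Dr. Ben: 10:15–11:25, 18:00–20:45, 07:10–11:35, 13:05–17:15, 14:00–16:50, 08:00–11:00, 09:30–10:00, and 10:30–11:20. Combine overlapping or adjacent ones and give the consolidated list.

Sort by start: 07:10-11:35, 08:00-11:00, 09:30-10:00, 10:15-11:25, 10:30-11:20, 13:05-17:15, 14:00-16:50, 18:00-20:45.
08:00-11:00 overlaps/touches 07:10-11:35 → extend to 07:10-11:35.
09:30-10:00 overlaps/touches 07:10-11:35 → extend to 07:10-11:35.
10:15-11:25 overlaps/touches 07:10-11:35 → extend to 07:10-11:35.
10:30-11:20 overlaps/touches 07:10-11:35 → extend to 07:10-11:35.
13:05-17:15 is disjoint → start new block.
14:00-16:50 overlaps/touches 13:05-17:15 → extend to 13:05-17:15.
18:00-20:45 is disjoint → start new block.

07:10-11:35, 13:05-17:15, 18:00-20:45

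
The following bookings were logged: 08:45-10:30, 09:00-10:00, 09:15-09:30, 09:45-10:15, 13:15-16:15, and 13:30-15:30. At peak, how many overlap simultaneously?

Walk the sorted start/end points keeping a running depth.
The depth first hits 3 at 09:15.

3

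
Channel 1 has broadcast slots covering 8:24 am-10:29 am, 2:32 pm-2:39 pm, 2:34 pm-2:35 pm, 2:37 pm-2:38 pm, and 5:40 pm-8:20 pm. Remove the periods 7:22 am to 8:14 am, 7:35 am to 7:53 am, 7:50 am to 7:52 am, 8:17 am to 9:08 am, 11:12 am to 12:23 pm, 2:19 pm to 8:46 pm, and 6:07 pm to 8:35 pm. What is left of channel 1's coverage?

Merge the first list: 8:24 am–10:29 am, 2:32 pm–2:39 pm, 5:40 pm–8:20 pm.
Merge the second list: 7:22 am–8:14 am, 8:17 am–9:08 am, 11:12 am–12:23 pm, 2:19 pm–8:46 pm.
8:24 am–10:29 am minus B → 9:08 am–10:29 am.
2:32 pm–2:39 pm: fully covered by B → removed.
5:40 pm–8:20 pm: fully covered by B → removed.

9:08 am–10:29 am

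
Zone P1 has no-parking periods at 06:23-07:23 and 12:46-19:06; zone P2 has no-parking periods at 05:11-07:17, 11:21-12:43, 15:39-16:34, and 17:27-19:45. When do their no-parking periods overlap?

06:23–07:23 meets the second set on 06:23–07:17.
12:46–19:06 meets the second set on 15:39–16:34, 17:27–19:06.

06:23–07:17, 15:39–16:34, 17:27–19:06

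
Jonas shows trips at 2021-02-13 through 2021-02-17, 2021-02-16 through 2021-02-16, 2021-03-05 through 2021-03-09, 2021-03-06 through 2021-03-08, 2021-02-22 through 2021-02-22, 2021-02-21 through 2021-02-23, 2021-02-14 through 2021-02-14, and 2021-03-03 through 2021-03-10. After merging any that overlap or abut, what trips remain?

Sort by start: 2021-02-13 through 2021-02-17, 2021-02-14 through 2021-02-14, 2021-02-16 through 2021-02-16, 2021-02-21 through 2021-02-23, 2021-02-22 through 2021-02-22, 2021-03-03 through 2021-03-10, 2021-03-05 through 2021-03-09, 2021-03-06 through 2021-03-08.
2021-02-14 through 2021-02-14 overlaps/touches 2021-02-13 through 2021-02-17 → extend to 2021-02-13 through 2021-02-17.
2021-02-16 through 2021-02-16 overlaps/touches 2021-02-13 through 2021-02-17 → extend to 2021-02-13 through 2021-02-17.
2021-02-21 through 2021-02-23 is disjoint → start new block.
2021-02-22 through 2021-02-22 overlaps/touches 2021-02-21 through 2021-02-23 → extend to 2021-02-21 through 2021-02-23.
2021-03-03 through 2021-03-10 is disjoint → start new block.
2021-03-05 through 2021-03-09 overlaps/touches 2021-03-03 through 2021-03-10 → extend to 2021-03-03 through 2021-03-10.
2021-03-06 through 2021-03-08 overlaps/touches 2021-03-03 through 2021-03-10 → extend to 2021-03-03 through 2021-03-10.

2021-02-13 through 2021-02-17, 2021-02-21 through 2021-02-23, 2021-03-03 through 2021-03-10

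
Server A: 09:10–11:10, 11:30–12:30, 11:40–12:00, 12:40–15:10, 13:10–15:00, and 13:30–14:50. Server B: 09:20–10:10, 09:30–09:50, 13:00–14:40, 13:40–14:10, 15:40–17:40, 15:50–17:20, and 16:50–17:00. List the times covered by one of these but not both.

Merge the first list: 09:10–11:10, 11:30–12:30, 12:40–15:10.
Merge the second list: 09:20–10:10, 13:00–14:40, 15:40–17:40.
A but not B: 09:10–09:20, 10:10–11:10, 11:30–12:30, 12:40–13:00, 14:40–15:10.
B but not A: 15:40–17:40.
Combining gives A △ B.

09:10–09:20, 10:10–11:10, 11:30–12:30, 12:40–13:00, 14:40–15:10, 15:40–17:40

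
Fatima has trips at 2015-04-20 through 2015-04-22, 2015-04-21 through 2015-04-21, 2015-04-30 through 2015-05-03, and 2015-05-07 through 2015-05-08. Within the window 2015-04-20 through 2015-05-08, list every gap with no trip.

2015-04-23 through 2015-04-29, 2015-05-04 through 2015-05-06

Covered (merged): 2015-04-20 through 2015-04-22, 2015-04-30 through 2015-05-03, 2015-05-07 through 2015-05-08.
Complement within 2015-04-20 through 2015-05-08: 2015-04-23 through 2015-04-29, 2015-05-04 through 2015-05-06.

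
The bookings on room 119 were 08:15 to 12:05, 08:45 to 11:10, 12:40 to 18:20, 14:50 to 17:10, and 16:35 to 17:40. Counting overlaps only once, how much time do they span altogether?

9 h 30 min

Merged: 08:15-12:05, 12:40-18:20.
Lengths: 3 h 50 min + 5 h 40 min = 9 h 30 min.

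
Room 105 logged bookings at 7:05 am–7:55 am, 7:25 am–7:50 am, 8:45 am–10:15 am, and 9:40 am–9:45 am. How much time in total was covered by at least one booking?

Merged: 7:05 am-7:55 am, 8:45 am-10:15 am.
Lengths: 50 min + 1 h 30 min = 2 h 20 min.

2 h 20 min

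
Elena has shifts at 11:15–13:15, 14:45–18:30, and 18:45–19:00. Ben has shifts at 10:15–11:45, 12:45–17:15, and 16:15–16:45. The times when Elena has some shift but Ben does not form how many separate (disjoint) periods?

3

Second set merges to 10:15-11:45, 12:45-17:15.
A \ B = 11:45-12:45, 17:15-18:30, 18:45-19:00.
That is 3 disjoint pieces.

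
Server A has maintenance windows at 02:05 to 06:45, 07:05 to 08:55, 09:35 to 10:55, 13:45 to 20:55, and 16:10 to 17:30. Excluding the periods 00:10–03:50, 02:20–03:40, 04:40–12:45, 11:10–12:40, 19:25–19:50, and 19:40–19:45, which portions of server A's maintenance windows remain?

A, merged: 02:05–06:45, 07:05–08:55, 09:35–10:55, 13:45–20:55.
B, merged: 00:10–03:50, 04:40–12:45, 19:25–19:50.
02:05–06:45 \ B = 03:50–04:40.
07:05–08:55: entirely removed.
09:35–10:55: entirely removed.
13:45–20:55 \ B = 13:45–19:25, 19:50–20:55.

03:50–04:40, 13:45–19:25, 19:50–20:55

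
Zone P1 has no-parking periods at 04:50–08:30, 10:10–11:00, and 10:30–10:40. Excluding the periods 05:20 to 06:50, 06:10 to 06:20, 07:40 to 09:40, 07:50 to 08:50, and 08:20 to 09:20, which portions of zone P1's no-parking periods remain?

Merge the first list: 04:50–08:30, 10:10–11:00.
Merge the second list: 05:20–06:50, 07:40–09:40.
04:50–08:30 with B removed leaves 04:50–05:20, 06:50–07:40.
10:10–11:00 is untouched.

04:50–05:20, 06:50–07:40, 10:10–11:00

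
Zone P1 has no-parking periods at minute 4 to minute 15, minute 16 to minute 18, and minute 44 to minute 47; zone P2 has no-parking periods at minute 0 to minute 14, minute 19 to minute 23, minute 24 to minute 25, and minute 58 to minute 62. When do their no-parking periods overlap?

minute 4 to minute 15 meets the second set on minute 4 to minute 14.
minute 16 to minute 18: no overlap with the second set.
minute 44 to minute 47: no overlap with the second set.

minute 4 to minute 14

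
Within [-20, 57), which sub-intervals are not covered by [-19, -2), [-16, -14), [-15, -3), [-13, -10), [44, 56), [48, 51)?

[-20, -19) ∪ [-2, 44) ∪ [56, 57)

Covered (merged): [-19, -2), [44, 56).
Gaps within [-20, 57): [-20, -19), [-2, 44), [56, 57).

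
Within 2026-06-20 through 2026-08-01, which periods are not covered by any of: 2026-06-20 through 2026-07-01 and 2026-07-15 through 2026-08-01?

The merged coverage is 2026-06-20 through 2026-07-01, 2026-07-15 through 2026-08-01.
Complement within 2026-06-20 through 2026-08-01: 2026-07-02 through 2026-07-14.

2026-07-02 through 2026-07-14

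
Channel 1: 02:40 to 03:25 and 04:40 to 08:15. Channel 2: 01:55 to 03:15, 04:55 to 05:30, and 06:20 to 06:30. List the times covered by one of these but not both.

01:55-02:40, 03:15-03:25, 04:40-04:55, 05:30-06:20, 06:30-08:15

Only in the first: 03:15-03:25, 04:40-04:55, 05:30-06:20, 06:30-08:15.
Only in the second: 01:55-02:40.
Together these are the periods covered by exactly one.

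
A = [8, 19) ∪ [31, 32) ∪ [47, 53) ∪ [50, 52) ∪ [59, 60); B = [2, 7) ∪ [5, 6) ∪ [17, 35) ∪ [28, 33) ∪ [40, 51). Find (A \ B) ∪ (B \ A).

A, merged: [8, 19), [31, 32), [47, 53), [59, 60).
B, merged: [2, 7), [17, 35), [40, 51).
A but not B: [8, 17), [51, 53), [59, 60).
B but not A: [2, 7), [19, 31), [32, 35), [40, 47).
Combining gives A △ B.

[2, 7) ∪ [8, 17) ∪ [19, 31) ∪ [32, 35) ∪ [40, 47) ∪ [51, 53) ∪ [59, 60)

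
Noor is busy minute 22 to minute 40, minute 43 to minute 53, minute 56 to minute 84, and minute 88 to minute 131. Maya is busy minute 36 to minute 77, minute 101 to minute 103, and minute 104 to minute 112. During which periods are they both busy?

minute 22 to minute 40 ∩ B → minute 36 to minute 40.
minute 43 to minute 53 ∩ B → minute 43 to minute 53.
minute 56 to minute 84 ∩ B → minute 56 to minute 77.
minute 88 to minute 131 ∩ B → minute 101 to minute 103, minute 104 to minute 112.

minute 36 to minute 40, minute 43 to minute 53, minute 56 to minute 77, minute 101 to minute 103, minute 104 to minute 112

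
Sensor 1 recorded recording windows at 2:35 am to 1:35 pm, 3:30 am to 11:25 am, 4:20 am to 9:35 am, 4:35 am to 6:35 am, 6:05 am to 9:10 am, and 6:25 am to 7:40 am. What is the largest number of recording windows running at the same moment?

Walk the sorted start/end points keeping a running depth.
The depth first hits 6 at 6:25 am.

6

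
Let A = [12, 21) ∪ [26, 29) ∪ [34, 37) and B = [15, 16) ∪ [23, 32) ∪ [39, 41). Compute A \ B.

[12, 21) minus B → [12, 15), [16, 21).
[26, 29): fully covered by B → removed.
[34, 37): no B overlap → unchanged.

[12, 15) ∪ [16, 21) ∪ [34, 37)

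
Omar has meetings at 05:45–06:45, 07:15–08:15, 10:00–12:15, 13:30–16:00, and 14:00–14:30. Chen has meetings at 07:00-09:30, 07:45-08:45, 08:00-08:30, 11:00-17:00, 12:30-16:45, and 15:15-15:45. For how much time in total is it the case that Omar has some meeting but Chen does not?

2 h

Merge the first list: 05:45–06:45, 07:15–08:15, 10:00–12:15, 13:30–16:00.
Merge the second list: 07:00–09:30, 11:00–17:00.
A \ B = 05:45–06:45, 10:00–11:00.
Total: 1 h + 1 h = 2 h.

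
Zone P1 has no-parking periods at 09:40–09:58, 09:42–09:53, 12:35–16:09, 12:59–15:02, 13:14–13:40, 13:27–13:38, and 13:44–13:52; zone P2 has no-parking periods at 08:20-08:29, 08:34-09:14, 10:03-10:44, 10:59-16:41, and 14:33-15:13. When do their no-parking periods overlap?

12:35–16:09

A, merged: 09:40–09:58, 12:35–16:09.
B, merged: 08:20–08:29, 08:34–09:14, 10:03–10:44, 10:59–16:41.
09:40–09:58 falls entirely outside B.
12:35–16:09 overlaps B on 12:35–16:09.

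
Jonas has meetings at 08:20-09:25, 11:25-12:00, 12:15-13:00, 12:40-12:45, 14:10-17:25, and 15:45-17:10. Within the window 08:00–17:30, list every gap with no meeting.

After merging, the occupied span is 08:20-09:25, 11:25-12:00, 12:15-13:00, 14:10-17:25.
Complement within 08:00-17:30: 08:00-08:20, 09:25-11:25, 12:00-12:15, 13:00-14:10, 17:25-17:30.

08:00-08:20, 09:25-11:25, 12:00-12:15, 13:00-14:10, 17:25-17:30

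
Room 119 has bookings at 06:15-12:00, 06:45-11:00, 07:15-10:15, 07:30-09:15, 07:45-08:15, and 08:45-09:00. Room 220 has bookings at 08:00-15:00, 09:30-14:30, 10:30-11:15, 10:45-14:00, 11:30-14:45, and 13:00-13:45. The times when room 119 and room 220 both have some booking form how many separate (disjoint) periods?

1

First set merges to 06:15-12:00.
Second set merges to 08:00-15:00.
A ∩ B = 08:00-12:00.
That is 1 disjoint piece.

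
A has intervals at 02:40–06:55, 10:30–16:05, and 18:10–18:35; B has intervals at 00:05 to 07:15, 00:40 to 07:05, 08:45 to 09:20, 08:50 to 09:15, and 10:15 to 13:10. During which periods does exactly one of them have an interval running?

Merge the second list: 00:05–07:15, 08:45–09:20, 10:15–13:10.
A \ B = 13:10–16:05, 18:10–18:35.
B \ A = 00:05–02:40, 06:55–07:15, 08:45–09:20, 10:15–10:30.
Union of the two gives the symmetric difference.

00:05–02:40, 06:55–07:15, 08:45–09:20, 10:15–10:30, 13:10–16:05, 18:10–18:35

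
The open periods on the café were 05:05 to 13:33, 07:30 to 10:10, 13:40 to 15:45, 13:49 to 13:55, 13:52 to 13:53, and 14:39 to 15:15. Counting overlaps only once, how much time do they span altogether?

Merged: 05:05–13:33, 13:40–15:45.
Lengths: 8 h 28 min + 2 h 5 min = 10 h 33 min.

10 h 33 min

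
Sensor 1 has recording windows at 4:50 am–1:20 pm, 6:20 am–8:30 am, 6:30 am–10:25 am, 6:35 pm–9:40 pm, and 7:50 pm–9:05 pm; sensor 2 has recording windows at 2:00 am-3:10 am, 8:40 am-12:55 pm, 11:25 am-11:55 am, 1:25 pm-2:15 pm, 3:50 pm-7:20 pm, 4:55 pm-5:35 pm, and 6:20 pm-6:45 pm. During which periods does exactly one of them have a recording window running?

First set merges to 4:50 am–1:20 pm, 6:35 pm–9:40 pm.
Second set merges to 2:00 am–3:10 am, 8:40 am–12:55 pm, 1:25 pm–2:15 pm, 3:50 pm–7:20 pm.
Only in the first: 4:50 am–8:40 am, 12:55 pm–1:20 pm, 7:20 pm–9:40 pm.
Only in the second: 2:00 am–3:10 am, 1:25 pm–2:15 pm, 3:50 pm–6:35 pm.
Together these are the periods covered by exactly one.

2:00 am–3:10 am, 4:50 am–8:40 am, 12:55 pm–1:20 pm, 1:25 pm–2:15 pm, 3:50 pm–6:35 pm, 7:20 pm–9:40 pm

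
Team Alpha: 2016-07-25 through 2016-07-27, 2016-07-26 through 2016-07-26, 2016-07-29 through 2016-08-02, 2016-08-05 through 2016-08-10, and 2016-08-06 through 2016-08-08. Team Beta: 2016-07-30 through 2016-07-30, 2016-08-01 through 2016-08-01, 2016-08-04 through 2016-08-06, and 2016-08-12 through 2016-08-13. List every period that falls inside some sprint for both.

Merge the first list: 2016-07-25 through 2016-07-27, 2016-07-29 through 2016-08-02, 2016-08-05 through 2016-08-10.
2016-07-25 through 2016-07-27 meets no B interval.
2016-07-29 through 2016-08-02 ∩ B → 2016-07-30 through 2016-07-30, 2016-08-01 through 2016-08-01.
2016-08-05 through 2016-08-10 ∩ B → 2016-08-05 through 2016-08-06.

2016-07-30 through 2016-07-30, 2016-08-01 through 2016-08-01, 2016-08-05 through 2016-08-06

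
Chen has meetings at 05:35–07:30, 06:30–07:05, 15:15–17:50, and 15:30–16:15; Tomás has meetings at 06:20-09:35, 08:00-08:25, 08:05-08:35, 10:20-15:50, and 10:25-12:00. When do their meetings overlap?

06:20–07:30, 15:15–15:50

A, merged: 05:35–07:30, 15:15–17:50.
B, merged: 06:20–09:35, 10:20–15:50.
05:35–07:30 overlaps B on 06:20–07:30.
15:15–17:50 overlaps B on 15:15–15:50.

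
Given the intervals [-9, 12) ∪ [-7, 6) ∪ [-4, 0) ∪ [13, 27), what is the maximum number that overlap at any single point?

3

Sweep endpoints in order; track running count of active intervals.
Peak of 3 reached at -4.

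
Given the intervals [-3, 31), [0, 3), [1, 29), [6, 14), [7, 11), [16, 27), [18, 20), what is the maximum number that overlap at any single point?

4

Walk the sorted start/end points keeping a running depth.
The depth first hits 4 at 7.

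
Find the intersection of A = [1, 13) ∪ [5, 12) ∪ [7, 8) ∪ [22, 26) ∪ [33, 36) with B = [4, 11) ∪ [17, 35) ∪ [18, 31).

First set merges to [1, 13), [22, 26), [33, 36).
Second set merges to [4, 11), [17, 35).
[1, 13) ∩ B → [4, 11).
[22, 26) ∩ B → [22, 26).
[33, 36) ∩ B → [33, 35).

[4, 11) ∪ [22, 26) ∪ [33, 35)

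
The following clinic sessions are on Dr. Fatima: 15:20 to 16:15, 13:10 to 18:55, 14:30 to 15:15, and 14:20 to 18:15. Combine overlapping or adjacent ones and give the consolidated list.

Sort by start: 13:10-18:55, 14:20-18:15, 14:30-15:15, 15:20-16:15.
14:20-18:15 overlaps/touches 13:10-18:55 → extend to 13:10-18:55.
14:30-15:15 overlaps/touches 13:10-18:55 → extend to 13:10-18:55.
15:20-16:15 overlaps/touches 13:10-18:55 → extend to 13:10-18:55.

13:10-18:55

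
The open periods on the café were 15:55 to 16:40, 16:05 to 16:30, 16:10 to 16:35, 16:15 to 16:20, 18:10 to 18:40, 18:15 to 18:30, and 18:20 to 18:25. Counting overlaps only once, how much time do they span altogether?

Merged: 15:55-16:40, 18:10-18:40.
Lengths: 45 min + 30 min = 1 h 15 min.

1 h 15 min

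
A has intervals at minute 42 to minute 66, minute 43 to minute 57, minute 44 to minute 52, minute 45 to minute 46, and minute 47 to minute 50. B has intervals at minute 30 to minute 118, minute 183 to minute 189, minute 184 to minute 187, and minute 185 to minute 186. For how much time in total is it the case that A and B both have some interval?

24 minutes

First set merges to minute 42 to minute 66.
Second set merges to minute 30 to minute 118, minute 183 to minute 189.
A ∩ B = minute 42 to minute 66.
Total: 24 minutes.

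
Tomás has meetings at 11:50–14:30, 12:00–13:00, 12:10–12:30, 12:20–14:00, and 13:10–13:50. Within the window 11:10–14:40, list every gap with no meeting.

Covered (merged): 11:50–14:30.
Uncovered inside 11:10–14:40: 11:10–11:50, 14:30–14:40.

11:10–11:50, 14:30–14:40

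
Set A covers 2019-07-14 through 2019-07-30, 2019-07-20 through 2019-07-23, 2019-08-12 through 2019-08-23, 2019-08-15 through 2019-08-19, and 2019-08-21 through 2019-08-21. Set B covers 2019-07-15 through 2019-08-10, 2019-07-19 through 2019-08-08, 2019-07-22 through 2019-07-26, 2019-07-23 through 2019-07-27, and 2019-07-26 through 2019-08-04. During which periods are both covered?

First set merges to 2019-07-14 through 2019-07-30, 2019-08-12 through 2019-08-23.
Second set merges to 2019-07-15 through 2019-08-10.
2019-07-14 through 2019-07-30 overlaps B on 2019-07-15 through 2019-07-30.
2019-08-12 through 2019-08-23 falls entirely outside B.

2019-07-15 through 2019-07-30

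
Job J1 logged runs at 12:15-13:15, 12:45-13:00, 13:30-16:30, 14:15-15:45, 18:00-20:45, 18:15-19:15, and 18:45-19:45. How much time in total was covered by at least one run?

Merged: 12:15–13:15, 13:30–16:30, 18:00–20:45.
Lengths: 1 h + 3 h + 2 h 45 min = 6 h 45 min.

6 h 45 min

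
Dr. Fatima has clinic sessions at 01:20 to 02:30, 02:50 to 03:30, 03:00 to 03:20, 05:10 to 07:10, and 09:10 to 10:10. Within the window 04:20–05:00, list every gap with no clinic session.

04:20–05:00

Covered (merged): 01:20–02:30, 02:50–03:30, 05:10–07:10, 09:10–10:10.
Gaps within 04:20–05:00: 04:20–05:00.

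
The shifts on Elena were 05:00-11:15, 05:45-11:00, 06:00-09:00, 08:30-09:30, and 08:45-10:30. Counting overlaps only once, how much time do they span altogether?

6 h 15 min

Merged: 05:00–11:15.
Length: 6 h 15 min.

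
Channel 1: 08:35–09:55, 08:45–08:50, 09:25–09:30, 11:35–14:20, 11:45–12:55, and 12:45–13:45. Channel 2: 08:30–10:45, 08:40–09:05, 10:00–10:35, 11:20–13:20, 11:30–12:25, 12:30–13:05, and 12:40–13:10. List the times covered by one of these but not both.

Merge the first list: 08:35–09:55, 11:35–14:20.
Merge the second list: 08:30–10:45, 11:20–13:20.
Only in the first: 13:20–14:20.
Only in the second: 08:30–08:35, 09:55–10:45, 11:20–11:35.
Together these are the periods covered by exactly one.

08:30–08:35, 09:55–10:45, 11:20–11:35, 13:20–14:20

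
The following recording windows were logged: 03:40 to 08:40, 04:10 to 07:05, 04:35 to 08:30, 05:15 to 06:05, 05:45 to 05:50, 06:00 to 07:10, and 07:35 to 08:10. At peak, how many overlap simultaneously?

At 05:45, 5 of the intervals are simultaneously active.
No point has more.

5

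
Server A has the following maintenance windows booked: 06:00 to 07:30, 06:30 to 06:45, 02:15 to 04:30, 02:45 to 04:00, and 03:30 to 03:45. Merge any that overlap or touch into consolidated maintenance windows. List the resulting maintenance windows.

Sort by start: 02:15–04:30, 02:45–04:00, 03:30–03:45, 06:00–07:30, 06:30–06:45.
02:45–04:00 overlaps/touches 02:15–04:30 → extend to 02:15–04:30.
03:30–03:45 overlaps/touches 02:15–04:30 → extend to 02:15–04:30.
06:00–07:30 is disjoint → start new block.
06:30–06:45 overlaps/touches 06:00–07:30 → extend to 06:00–07:30.

02:15–04:30, 06:00–07:30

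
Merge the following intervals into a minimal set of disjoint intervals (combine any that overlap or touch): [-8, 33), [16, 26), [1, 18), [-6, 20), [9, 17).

[-8, 33)

Sort by start: [-8, 33), [-6, 20), [1, 18), [9, 17), [16, 26).
[-6, 20) overlaps/touches [-8, 33) → extend to [-8, 33).
[1, 18) overlaps/touches [-8, 33) → extend to [-8, 33).
[9, 17) overlaps/touches [-8, 33) → extend to [-8, 33).
[16, 26) overlaps/touches [-8, 33) → extend to [-8, 33).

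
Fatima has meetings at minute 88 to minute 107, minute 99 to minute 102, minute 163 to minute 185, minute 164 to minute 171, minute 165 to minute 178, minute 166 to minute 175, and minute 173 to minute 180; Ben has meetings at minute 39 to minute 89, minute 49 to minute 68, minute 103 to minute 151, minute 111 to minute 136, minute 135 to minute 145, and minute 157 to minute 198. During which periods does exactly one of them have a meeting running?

minute 39 to minute 88, minute 89 to minute 103, minute 107 to minute 151, minute 157 to minute 163, minute 185 to minute 198

First set merges to minute 88 to minute 107, minute 163 to minute 185.
Second set merges to minute 39 to minute 89, minute 103 to minute 151, minute 157 to minute 198.
Only in the first: minute 89 to minute 103.
Only in the second: minute 39 to minute 88, minute 107 to minute 151, minute 157 to minute 163, minute 185 to minute 198.
Together these are the periods covered by exactly one.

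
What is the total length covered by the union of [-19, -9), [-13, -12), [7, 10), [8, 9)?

Merged: [-19, -9), [7, 10).
Lengths: 10 + 3 = 13.

13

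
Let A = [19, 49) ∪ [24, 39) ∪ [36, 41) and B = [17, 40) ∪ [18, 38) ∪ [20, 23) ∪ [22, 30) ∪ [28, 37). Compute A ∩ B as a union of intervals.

Merge the first list: [19, 49).
Merge the second list: [17, 40).
[19, 49) ∩ B → [19, 40).

[19, 40)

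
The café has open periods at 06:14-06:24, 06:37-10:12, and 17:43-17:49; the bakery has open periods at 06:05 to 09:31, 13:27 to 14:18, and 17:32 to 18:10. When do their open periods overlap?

06:14-06:24 overlaps B on 06:14-06:24.
06:37-10:12 overlaps B on 06:37-09:31.
17:43-17:49 overlaps B on 17:43-17:49.

06:14-06:24, 06:37-09:31, 17:43-17:49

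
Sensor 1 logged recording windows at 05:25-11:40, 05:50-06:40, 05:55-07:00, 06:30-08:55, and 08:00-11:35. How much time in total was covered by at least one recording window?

6 h 15 min

Merged: 05:25-11:40.
Length: 6 h 15 min.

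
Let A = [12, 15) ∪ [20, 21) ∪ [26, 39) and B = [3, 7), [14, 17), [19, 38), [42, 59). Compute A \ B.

[12, 14) ∪ [38, 39)

[12, 15) with B removed leaves [12, 14).
[20, 21) lies entirely inside B → drops out.
[26, 39) with B removed leaves [38, 39).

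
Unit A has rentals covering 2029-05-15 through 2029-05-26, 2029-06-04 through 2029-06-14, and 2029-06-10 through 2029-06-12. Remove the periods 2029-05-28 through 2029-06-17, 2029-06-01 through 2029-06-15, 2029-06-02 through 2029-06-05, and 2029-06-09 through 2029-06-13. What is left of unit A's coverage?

A, merged: 2029-05-15 through 2029-05-26, 2029-06-04 through 2029-06-14.
B, merged: 2029-05-28 through 2029-06-17.
2029-05-15 through 2029-05-26: nothing removed.
2029-06-04 through 2029-06-14: entirely removed.

2029-05-15 through 2029-05-26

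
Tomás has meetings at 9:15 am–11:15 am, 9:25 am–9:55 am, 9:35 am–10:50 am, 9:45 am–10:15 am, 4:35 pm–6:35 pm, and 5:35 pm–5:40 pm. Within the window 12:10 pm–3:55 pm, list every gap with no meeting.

12:10 pm–3:55 pm

The merged coverage is 9:15 am–11:15 am, 4:35 pm–6:35 pm.
Gaps within 12:10 pm–3:55 pm: 12:10 pm–3:55 pm.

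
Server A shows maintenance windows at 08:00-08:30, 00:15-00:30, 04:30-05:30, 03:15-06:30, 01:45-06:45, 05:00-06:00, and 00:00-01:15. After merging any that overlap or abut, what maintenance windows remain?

00:00-01:15, 01:45-06:45, 08:00-08:30

Sort by start: 00:00-01:15, 00:15-00:30, 01:45-06:45, 03:15-06:30, 04:30-05:30, 05:00-06:00, 08:00-08:30.
00:15-00:30 overlaps/touches 00:00-01:15 → extend to 00:00-01:15.
01:45-06:45 is disjoint → start new block.
03:15-06:30 overlaps/touches 01:45-06:45 → extend to 01:45-06:45.
04:30-05:30 overlaps/touches 01:45-06:45 → extend to 01:45-06:45.
05:00-06:00 overlaps/touches 01:45-06:45 → extend to 01:45-06:45.
08:00-08:30 is disjoint → start new block.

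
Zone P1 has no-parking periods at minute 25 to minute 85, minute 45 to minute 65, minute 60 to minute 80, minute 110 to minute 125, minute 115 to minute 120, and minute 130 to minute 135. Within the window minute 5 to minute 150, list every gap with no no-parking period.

minute 5 to minute 25, minute 85 to minute 110, minute 125 to minute 130, minute 135 to minute 150

Covered (merged): minute 25 to minute 85, minute 110 to minute 125, minute 130 to minute 135.
Uncovered inside minute 5 to minute 150: minute 5 to minute 25, minute 85 to minute 110, minute 125 to minute 130, minute 135 to minute 150.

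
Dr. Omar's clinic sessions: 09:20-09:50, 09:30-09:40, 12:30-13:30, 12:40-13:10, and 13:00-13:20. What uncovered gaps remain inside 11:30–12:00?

The merged coverage is 09:20-09:50, 12:30-13:30.
Uncovered inside 11:30-12:00: 11:30-12:00.

11:30-12:00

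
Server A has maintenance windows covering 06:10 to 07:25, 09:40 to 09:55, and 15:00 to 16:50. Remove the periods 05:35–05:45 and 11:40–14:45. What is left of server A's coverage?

06:10–07:25, 09:40–09:55, 15:00–16:50

06:10–07:25: no B overlap → unchanged.
09:40–09:55: no B overlap → unchanged.
15:00–16:50: no B overlap → unchanged.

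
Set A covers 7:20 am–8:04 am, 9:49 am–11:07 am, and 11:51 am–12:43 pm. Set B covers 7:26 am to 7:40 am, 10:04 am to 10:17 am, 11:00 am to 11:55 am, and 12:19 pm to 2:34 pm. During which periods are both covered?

7:20 am-8:04 am ∩ B → 7:26 am-7:40 am.
9:49 am-11:07 am ∩ B → 10:04 am-10:17 am, 11:00 am-11:07 am.
11:51 am-12:43 pm ∩ B → 11:51 am-11:55 am, 12:19 pm-12:43 pm.

7:26 am-7:40 am, 10:04 am-10:17 am, 11:00 am-11:07 am, 11:51 am-11:55 am, 12:19 pm-12:43 pm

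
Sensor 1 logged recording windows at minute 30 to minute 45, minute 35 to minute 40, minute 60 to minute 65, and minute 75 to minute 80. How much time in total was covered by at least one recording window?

Merged: minute 30 to minute 45, minute 60 to minute 65, minute 75 to minute 80.
Lengths: 15 minutes + 5 minutes + 5 minutes = 25 minutes.

25 minutes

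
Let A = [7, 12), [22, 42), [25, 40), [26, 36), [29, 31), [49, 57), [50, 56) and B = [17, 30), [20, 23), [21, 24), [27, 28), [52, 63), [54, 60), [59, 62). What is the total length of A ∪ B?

44

First set merges to [7, 12), [22, 42), [49, 57).
Second set merges to [17, 30), [52, 63).
A ∪ B = [7, 12), [17, 42), [49, 63).
Total: 5 + 25 + 14 = 44.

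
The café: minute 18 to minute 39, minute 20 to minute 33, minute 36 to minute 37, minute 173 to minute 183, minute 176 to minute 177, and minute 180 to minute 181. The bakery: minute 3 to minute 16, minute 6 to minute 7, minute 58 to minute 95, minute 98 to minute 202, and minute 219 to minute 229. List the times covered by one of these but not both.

First set merges to minute 18 to minute 39, minute 173 to minute 183.
Second set merges to minute 3 to minute 16, minute 58 to minute 95, minute 98 to minute 202, minute 219 to minute 229.
A but not B: minute 18 to minute 39.
B but not A: minute 3 to minute 16, minute 58 to minute 95, minute 98 to minute 173, minute 183 to minute 202, minute 219 to minute 229.
Combining gives A △ B.

minute 3 to minute 16, minute 18 to minute 39, minute 58 to minute 95, minute 98 to minute 173, minute 183 to minute 202, minute 219 to minute 229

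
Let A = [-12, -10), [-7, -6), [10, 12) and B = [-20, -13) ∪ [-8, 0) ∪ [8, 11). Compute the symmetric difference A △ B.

[-20, -13) ∪ [-12, -10) ∪ [-8, -7) ∪ [-6, 0) ∪ [8, 10) ∪ [11, 12)

A but not B: [-12, -10), [11, 12).
B but not A: [-20, -13), [-8, -7), [-6, 0), [8, 10).
Combining gives A △ B.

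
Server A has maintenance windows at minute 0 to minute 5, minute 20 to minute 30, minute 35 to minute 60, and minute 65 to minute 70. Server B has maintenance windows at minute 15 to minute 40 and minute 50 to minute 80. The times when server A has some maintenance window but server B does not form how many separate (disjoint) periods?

2

A \ B = minute 0 to minute 5, minute 40 to minute 50.
That is 2 disjoint pieces.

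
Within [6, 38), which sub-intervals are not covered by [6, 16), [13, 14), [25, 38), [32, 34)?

[16, 25)

After merging, the occupied span is [6, 16), [25, 38).
Gaps within [6, 38): [16, 25).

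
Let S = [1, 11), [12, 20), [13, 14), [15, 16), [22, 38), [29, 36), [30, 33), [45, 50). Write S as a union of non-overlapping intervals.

[1, 11) ∪ [12, 20) ∪ [22, 38) ∪ [45, 50)

[12, 20) is disjoint → start new block.
[13, 14) overlaps/touches [12, 20) → extend to [12, 20).
[15, 16) overlaps/touches [12, 20) → extend to [12, 20).
[22, 38) is disjoint → start new block.
[29, 36) overlaps/touches [22, 38) → extend to [22, 38).
[30, 33) overlaps/touches [22, 38) → extend to [22, 38).
[45, 50) is disjoint → start new block.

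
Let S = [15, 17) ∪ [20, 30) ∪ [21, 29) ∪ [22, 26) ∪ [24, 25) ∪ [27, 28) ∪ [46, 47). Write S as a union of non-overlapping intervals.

[20, 30) is disjoint → start new block.
[21, 29) overlaps/touches [20, 30) → extend to [20, 30).
[22, 26) overlaps/touches [20, 30) → extend to [20, 30).
[24, 25) overlaps/touches [20, 30) → extend to [20, 30).
[27, 28) overlaps/touches [20, 30) → extend to [20, 30).
[46, 47) is disjoint → start new block.

[15, 17) ∪ [20, 30) ∪ [46, 47)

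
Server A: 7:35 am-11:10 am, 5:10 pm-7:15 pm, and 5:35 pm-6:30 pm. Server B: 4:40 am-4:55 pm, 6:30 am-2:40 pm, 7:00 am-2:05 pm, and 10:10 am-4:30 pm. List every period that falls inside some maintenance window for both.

7:35 am–11:10 am

A, merged: 7:35 am–11:10 am, 5:10 pm–7:15 pm.
B, merged: 4:40 am–4:55 pm.
7:35 am–11:10 am overlaps B on 7:35 am–11:10 am.
5:10 pm–7:15 pm falls entirely outside B.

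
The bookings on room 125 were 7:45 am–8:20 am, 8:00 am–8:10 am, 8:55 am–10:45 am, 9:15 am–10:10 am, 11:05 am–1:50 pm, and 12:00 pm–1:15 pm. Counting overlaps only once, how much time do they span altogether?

5 h 10 min

Merged: 7:45 am–8:20 am, 8:55 am–10:45 am, 11:05 am–1:50 pm.
Lengths: 35 min + 1 h 50 min + 2 h 45 min = 5 h 10 min.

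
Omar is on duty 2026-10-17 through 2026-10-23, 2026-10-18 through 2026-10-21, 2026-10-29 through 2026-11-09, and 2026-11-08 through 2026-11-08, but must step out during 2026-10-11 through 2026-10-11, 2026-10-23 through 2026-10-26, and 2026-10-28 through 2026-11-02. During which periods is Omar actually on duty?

2026-10-17 through 2026-10-22, 2026-11-03 through 2026-11-09

First set merges to 2026-10-17 through 2026-10-23, 2026-10-29 through 2026-11-09.
2026-10-17 through 2026-10-23 \ B = 2026-10-17 through 2026-10-22.
2026-10-29 through 2026-11-09 \ B = 2026-11-03 through 2026-11-09.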